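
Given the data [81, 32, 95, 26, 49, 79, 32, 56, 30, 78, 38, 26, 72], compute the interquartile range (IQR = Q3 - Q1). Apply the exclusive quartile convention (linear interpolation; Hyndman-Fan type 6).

47.5

Step 1: Sort the data: [26, 26, 30, 32, 32, 38, 49, 56, 72, 78, 79, 81, 95]
Step 2: n = 13
Step 3: Using the exclusive quartile method:
  Q1 = 31
  Q2 (median) = 49
  Q3 = 78.5
  IQR = Q3 - Q1 = 78.5 - 31 = 47.5
Step 4: IQR = 47.5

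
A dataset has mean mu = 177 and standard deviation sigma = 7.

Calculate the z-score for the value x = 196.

2.7143

Step 1: Recall the z-score formula: z = (x - mu) / sigma
Step 2: Substitute values: z = (196 - 177) / 7
Step 3: z = 19 / 7 = 2.7143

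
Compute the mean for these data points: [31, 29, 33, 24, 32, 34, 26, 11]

27.5

Step 1: Sum all values: 31 + 29 + 33 + 24 + 32 + 34 + 26 + 11 = 220
Step 2: Count the number of values: n = 8
Step 3: Mean = sum / n = 220 / 8 = 27.5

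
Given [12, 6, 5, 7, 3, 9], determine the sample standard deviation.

3.1623

Step 1: Compute the mean: 7
Step 2: Sum of squared deviations from the mean: 50
Step 3: Sample variance = 50 / 5 = 10
Step 4: Standard deviation = sqrt(10) = 3.1623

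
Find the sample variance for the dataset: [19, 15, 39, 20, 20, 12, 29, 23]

72.125

Step 1: Compute the mean: (19 + 15 + 39 + 20 + 20 + 12 + 29 + 23) / 8 = 22.125
Step 2: Compute squared deviations from the mean:
  (19 - 22.125)^2 = 9.7656
  (15 - 22.125)^2 = 50.7656
  (39 - 22.125)^2 = 284.7656
  (20 - 22.125)^2 = 4.5156
  (20 - 22.125)^2 = 4.5156
  (12 - 22.125)^2 = 102.5156
  (29 - 22.125)^2 = 47.2656
  (23 - 22.125)^2 = 0.7656
Step 3: Sum of squared deviations = 504.875
Step 4: Sample variance = 504.875 / 7 = 72.125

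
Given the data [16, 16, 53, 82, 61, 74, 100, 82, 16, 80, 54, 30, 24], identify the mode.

16

Step 1: Count the frequency of each value:
  16: appears 3 time(s)
  24: appears 1 time(s)
  30: appears 1 time(s)
  53: appears 1 time(s)
  54: appears 1 time(s)
  61: appears 1 time(s)
  74: appears 1 time(s)
  80: appears 1 time(s)
  82: appears 2 time(s)
  100: appears 1 time(s)
Step 2: The value 16 appears most frequently (3 times).
Step 3: Mode = 16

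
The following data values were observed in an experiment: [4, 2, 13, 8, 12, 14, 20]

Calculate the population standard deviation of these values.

5.7534

Step 1: Compute the mean: 10.4286
Step 2: Sum of squared deviations from the mean: 231.7143
Step 3: Population variance = 231.7143 / 7 = 33.102
Step 4: Standard deviation = sqrt(33.102) = 5.7534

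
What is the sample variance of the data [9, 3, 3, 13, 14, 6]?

23.2

Step 1: Compute the mean: (9 + 3 + 3 + 13 + 14 + 6) / 6 = 8
Step 2: Compute squared deviations from the mean:
  (9 - 8)^2 = 1
  (3 - 8)^2 = 25
  (3 - 8)^2 = 25
  (13 - 8)^2 = 25
  (14 - 8)^2 = 36
  (6 - 8)^2 = 4
Step 3: Sum of squared deviations = 116
Step 4: Sample variance = 116 / 5 = 23.2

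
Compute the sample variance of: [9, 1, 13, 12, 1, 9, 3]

26.1429

Step 1: Compute the mean: (9 + 1 + 13 + 12 + 1 + 9 + 3) / 7 = 6.8571
Step 2: Compute squared deviations from the mean:
  (9 - 6.8571)^2 = 4.5918
  (1 - 6.8571)^2 = 34.3061
  (13 - 6.8571)^2 = 37.7347
  (12 - 6.8571)^2 = 26.449
  (1 - 6.8571)^2 = 34.3061
  (9 - 6.8571)^2 = 4.5918
  (3 - 6.8571)^2 = 14.8776
Step 3: Sum of squared deviations = 156.8571
Step 4: Sample variance = 156.8571 / 6 = 26.1429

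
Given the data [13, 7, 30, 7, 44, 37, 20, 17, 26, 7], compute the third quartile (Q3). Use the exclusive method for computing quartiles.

31.75

Step 1: Sort the data: [7, 7, 7, 13, 17, 20, 26, 30, 37, 44]
Step 2: n = 10
Step 3: Using the exclusive quartile method:
  Q1 = 7
  Q2 (median) = 18.5
  Q3 = 31.75
  IQR = Q3 - Q1 = 31.75 - 7 = 24.75
Step 4: Q3 = 31.75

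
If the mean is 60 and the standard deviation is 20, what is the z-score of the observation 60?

0

Step 1: Recall the z-score formula: z = (x - mu) / sigma
Step 2: Substitute values: z = (60 - 60) / 20
Step 3: z = 0 / 20 = 0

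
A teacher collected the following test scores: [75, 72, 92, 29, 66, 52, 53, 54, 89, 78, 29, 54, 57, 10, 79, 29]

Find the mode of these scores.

29

Step 1: Count the frequency of each value:
  10: appears 1 time(s)
  29: appears 3 time(s)
  52: appears 1 time(s)
  53: appears 1 time(s)
  54: appears 2 time(s)
  57: appears 1 time(s)
  66: appears 1 time(s)
  72: appears 1 time(s)
  75: appears 1 time(s)
  78: appears 1 time(s)
  79: appears 1 time(s)
  89: appears 1 time(s)
  92: appears 1 time(s)
Step 2: The value 29 appears most frequently (3 times).
Step 3: Mode = 29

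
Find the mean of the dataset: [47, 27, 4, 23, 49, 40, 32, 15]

29.625

Step 1: Sum all values: 47 + 27 + 4 + 23 + 49 + 40 + 32 + 15 = 237
Step 2: Count the number of values: n = 8
Step 3: Mean = sum / n = 237 / 8 = 29.625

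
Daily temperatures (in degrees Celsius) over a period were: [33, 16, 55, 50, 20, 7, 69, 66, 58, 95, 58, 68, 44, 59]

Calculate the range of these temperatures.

88

Step 1: Identify the maximum value: max = 95
Step 2: Identify the minimum value: min = 7
Step 3: Range = max - min = 95 - 7 = 88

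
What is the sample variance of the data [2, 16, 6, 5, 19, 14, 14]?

41.4762

Step 1: Compute the mean: (2 + 16 + 6 + 5 + 19 + 14 + 14) / 7 = 10.8571
Step 2: Compute squared deviations from the mean:
  (2 - 10.8571)^2 = 78.449
  (16 - 10.8571)^2 = 26.449
  (6 - 10.8571)^2 = 23.5918
  (5 - 10.8571)^2 = 34.3061
  (19 - 10.8571)^2 = 66.3061
  (14 - 10.8571)^2 = 9.8776
  (14 - 10.8571)^2 = 9.8776
Step 3: Sum of squared deviations = 248.8571
Step 4: Sample variance = 248.8571 / 6 = 41.4762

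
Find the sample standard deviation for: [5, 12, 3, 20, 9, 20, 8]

6.7823

Step 1: Compute the mean: 11
Step 2: Sum of squared deviations from the mean: 276
Step 3: Sample variance = 276 / 6 = 46
Step 4: Standard deviation = sqrt(46) = 6.7823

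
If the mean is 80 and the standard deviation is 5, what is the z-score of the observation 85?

1

Step 1: Recall the z-score formula: z = (x - mu) / sigma
Step 2: Substitute values: z = (85 - 80) / 5
Step 3: z = 5 / 5 = 1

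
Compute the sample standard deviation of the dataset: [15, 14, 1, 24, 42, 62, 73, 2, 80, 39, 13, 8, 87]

30.8019

Step 1: Compute the mean: 35.3846
Step 2: Sum of squared deviations from the mean: 11385.0769
Step 3: Sample variance = 11385.0769 / 12 = 948.7564
Step 4: Standard deviation = sqrt(948.7564) = 30.8019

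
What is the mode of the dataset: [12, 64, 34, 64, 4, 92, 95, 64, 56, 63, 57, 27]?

64

Step 1: Count the frequency of each value:
  4: appears 1 time(s)
  12: appears 1 time(s)
  27: appears 1 time(s)
  34: appears 1 time(s)
  56: appears 1 time(s)
  57: appears 1 time(s)
  63: appears 1 time(s)
  64: appears 3 time(s)
  92: appears 1 time(s)
  95: appears 1 time(s)
Step 2: The value 64 appears most frequently (3 times).
Step 3: Mode = 64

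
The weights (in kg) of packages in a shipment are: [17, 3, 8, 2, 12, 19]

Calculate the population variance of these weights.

41.8056

Step 1: Compute the mean: (17 + 3 + 8 + 2 + 12 + 19) / 6 = 10.1667
Step 2: Compute squared deviations from the mean:
  (17 - 10.1667)^2 = 46.6944
  (3 - 10.1667)^2 = 51.3611
  (8 - 10.1667)^2 = 4.6944
  (2 - 10.1667)^2 = 66.6944
  (12 - 10.1667)^2 = 3.3611
  (19 - 10.1667)^2 = 78.0278
Step 3: Sum of squared deviations = 250.8333
Step 4: Population variance = 250.8333 / 6 = 41.8056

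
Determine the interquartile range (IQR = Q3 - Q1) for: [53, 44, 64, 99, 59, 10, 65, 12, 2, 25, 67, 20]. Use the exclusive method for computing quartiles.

50.75

Step 1: Sort the data: [2, 10, 12, 20, 25, 44, 53, 59, 64, 65, 67, 99]
Step 2: n = 12
Step 3: Using the exclusive quartile method:
  Q1 = 14
  Q2 (median) = 48.5
  Q3 = 64.75
  IQR = Q3 - Q1 = 64.75 - 14 = 50.75
Step 4: IQR = 50.75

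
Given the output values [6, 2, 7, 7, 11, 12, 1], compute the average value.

6.5714

Step 1: Sum all values: 6 + 2 + 7 + 7 + 11 + 12 + 1 = 46
Step 2: Count the number of values: n = 7
Step 3: Mean = sum / n = 46 / 7 = 6.5714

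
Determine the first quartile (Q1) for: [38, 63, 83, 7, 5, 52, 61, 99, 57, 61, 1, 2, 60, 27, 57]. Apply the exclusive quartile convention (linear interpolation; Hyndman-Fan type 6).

7

Step 1: Sort the data: [1, 2, 5, 7, 27, 38, 52, 57, 57, 60, 61, 61, 63, 83, 99]
Step 2: n = 15
Step 3: Using the exclusive quartile method:
  Q1 = 7
  Q2 (median) = 57
  Q3 = 61
  IQR = Q3 - Q1 = 61 - 7 = 54
Step 4: Q1 = 7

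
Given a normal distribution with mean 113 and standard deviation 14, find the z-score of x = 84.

-2.0714

Step 1: Recall the z-score formula: z = (x - mu) / sigma
Step 2: Substitute values: z = (84 - 113) / 14
Step 3: z = -29 / 14 = -2.0714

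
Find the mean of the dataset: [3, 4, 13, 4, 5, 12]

6.8333

Step 1: Sum all values: 3 + 4 + 13 + 4 + 5 + 12 = 41
Step 2: Count the number of values: n = 6
Step 3: Mean = sum / n = 41 / 6 = 6.8333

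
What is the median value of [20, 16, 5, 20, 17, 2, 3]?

16

Step 1: Sort the data in ascending order: [2, 3, 5, 16, 17, 20, 20]
Step 2: The number of values is n = 7.
Step 3: Since n is odd, the median is the middle value at position 4: 16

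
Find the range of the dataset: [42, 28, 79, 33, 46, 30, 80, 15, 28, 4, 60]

76

Step 1: Identify the maximum value: max = 80
Step 2: Identify the minimum value: min = 4
Step 3: Range = max - min = 80 - 4 = 76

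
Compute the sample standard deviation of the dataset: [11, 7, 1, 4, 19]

6.9857

Step 1: Compute the mean: 8.4
Step 2: Sum of squared deviations from the mean: 195.2
Step 3: Sample variance = 195.2 / 4 = 48.8
Step 4: Standard deviation = sqrt(48.8) = 6.9857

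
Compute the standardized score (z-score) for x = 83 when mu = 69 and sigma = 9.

1.5556

Step 1: Recall the z-score formula: z = (x - mu) / sigma
Step 2: Substitute values: z = (83 - 69) / 9
Step 3: z = 14 / 9 = 1.5556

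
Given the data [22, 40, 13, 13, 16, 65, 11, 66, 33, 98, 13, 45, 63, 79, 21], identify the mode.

13

Step 1: Count the frequency of each value:
  11: appears 1 time(s)
  13: appears 3 time(s)
  16: appears 1 time(s)
  21: appears 1 time(s)
  22: appears 1 time(s)
  33: appears 1 time(s)
  40: appears 1 time(s)
  45: appears 1 time(s)
  63: appears 1 time(s)
  65: appears 1 time(s)
  66: appears 1 time(s)
  79: appears 1 time(s)
  98: appears 1 time(s)
Step 2: The value 13 appears most frequently (3 times).
Step 3: Mode = 13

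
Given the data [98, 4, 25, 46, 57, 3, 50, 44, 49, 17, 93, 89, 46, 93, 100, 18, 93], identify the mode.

93

Step 1: Count the frequency of each value:
  3: appears 1 time(s)
  4: appears 1 time(s)
  17: appears 1 time(s)
  18: appears 1 time(s)
  25: appears 1 time(s)
  44: appears 1 time(s)
  46: appears 2 time(s)
  49: appears 1 time(s)
  50: appears 1 time(s)
  57: appears 1 time(s)
  89: appears 1 time(s)
  93: appears 3 time(s)
  98: appears 1 time(s)
  100: appears 1 time(s)
Step 2: The value 93 appears most frequently (3 times).
Step 3: Mode = 93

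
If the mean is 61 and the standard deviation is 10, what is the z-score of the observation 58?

-0.3

Step 1: Recall the z-score formula: z = (x - mu) / sigma
Step 2: Substitute values: z = (58 - 61) / 10
Step 3: z = -3 / 10 = -0.3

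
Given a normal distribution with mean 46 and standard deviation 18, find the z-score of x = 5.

-2.2778

Step 1: Recall the z-score formula: z = (x - mu) / sigma
Step 2: Substitute values: z = (5 - 46) / 18
Step 3: z = -41 / 18 = -2.2778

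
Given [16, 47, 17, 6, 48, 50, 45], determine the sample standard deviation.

18.8301

Step 1: Compute the mean: 32.7143
Step 2: Sum of squared deviations from the mean: 2127.4286
Step 3: Sample variance = 2127.4286 / 6 = 354.5714
Step 4: Standard deviation = sqrt(354.5714) = 18.8301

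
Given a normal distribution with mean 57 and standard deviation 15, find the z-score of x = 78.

1.4

Step 1: Recall the z-score formula: z = (x - mu) / sigma
Step 2: Substitute values: z = (78 - 57) / 15
Step 3: z = 21 / 15 = 1.4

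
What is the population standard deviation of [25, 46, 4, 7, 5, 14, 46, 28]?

16.1975

Step 1: Compute the mean: 21.875
Step 2: Sum of squared deviations from the mean: 2098.875
Step 3: Population variance = 2098.875 / 8 = 262.3594
Step 4: Standard deviation = sqrt(262.3594) = 16.1975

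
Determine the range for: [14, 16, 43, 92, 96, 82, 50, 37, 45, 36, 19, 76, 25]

82

Step 1: Identify the maximum value: max = 96
Step 2: Identify the minimum value: min = 14
Step 3: Range = max - min = 96 - 14 = 82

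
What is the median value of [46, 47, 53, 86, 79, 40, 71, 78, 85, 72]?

71.5

Step 1: Sort the data in ascending order: [40, 46, 47, 53, 71, 72, 78, 79, 85, 86]
Step 2: The number of values is n = 10.
Step 3: Since n is even, the median is the average of positions 5 and 6:
  Median = (71 + 72) / 2 = 71.5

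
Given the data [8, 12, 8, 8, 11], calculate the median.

8

Step 1: Sort the data in ascending order: [8, 8, 8, 11, 12]
Step 2: The number of values is n = 5.
Step 3: Since n is odd, the median is the middle value at position 3: 8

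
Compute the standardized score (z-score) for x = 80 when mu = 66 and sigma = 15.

0.9333

Step 1: Recall the z-score formula: z = (x - mu) / sigma
Step 2: Substitute values: z = (80 - 66) / 15
Step 3: z = 14 / 15 = 0.9333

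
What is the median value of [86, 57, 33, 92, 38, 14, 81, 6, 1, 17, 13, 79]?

35.5

Step 1: Sort the data in ascending order: [1, 6, 13, 14, 17, 33, 38, 57, 79, 81, 86, 92]
Step 2: The number of values is n = 12.
Step 3: Since n is even, the median is the average of positions 6 and 7:
  Median = (33 + 38) / 2 = 35.5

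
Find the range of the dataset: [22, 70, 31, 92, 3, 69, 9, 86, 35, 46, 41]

89

Step 1: Identify the maximum value: max = 92
Step 2: Identify the minimum value: min = 3
Step 3: Range = max - min = 92 - 3 = 89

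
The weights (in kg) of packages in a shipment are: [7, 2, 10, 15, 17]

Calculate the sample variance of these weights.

36.7

Step 1: Compute the mean: (7 + 2 + 10 + 15 + 17) / 5 = 10.2
Step 2: Compute squared deviations from the mean:
  (7 - 10.2)^2 = 10.24
  (2 - 10.2)^2 = 67.24
  (10 - 10.2)^2 = 0.04
  (15 - 10.2)^2 = 23.04
  (17 - 10.2)^2 = 46.24
Step 3: Sum of squared deviations = 146.8
Step 4: Sample variance = 146.8 / 4 = 36.7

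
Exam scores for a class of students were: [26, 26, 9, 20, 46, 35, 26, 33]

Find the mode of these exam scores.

26

Step 1: Count the frequency of each value:
  9: appears 1 time(s)
  20: appears 1 time(s)
  26: appears 3 time(s)
  33: appears 1 time(s)
  35: appears 1 time(s)
  46: appears 1 time(s)
Step 2: The value 26 appears most frequently (3 times).
Step 3: Mode = 26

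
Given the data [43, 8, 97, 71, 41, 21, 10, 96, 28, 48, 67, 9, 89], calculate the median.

43

Step 1: Sort the data in ascending order: [8, 9, 10, 21, 28, 41, 43, 48, 67, 71, 89, 96, 97]
Step 2: The number of values is n = 13.
Step 3: Since n is odd, the median is the middle value at position 7: 43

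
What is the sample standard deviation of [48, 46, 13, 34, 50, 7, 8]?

19.5607

Step 1: Compute the mean: 29.4286
Step 2: Sum of squared deviations from the mean: 2295.7143
Step 3: Sample variance = 2295.7143 / 6 = 382.619
Step 4: Standard deviation = sqrt(382.619) = 19.5607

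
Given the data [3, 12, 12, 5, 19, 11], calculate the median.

11.5

Step 1: Sort the data in ascending order: [3, 5, 11, 12, 12, 19]
Step 2: The number of values is n = 6.
Step 3: Since n is even, the median is the average of positions 3 and 4:
  Median = (11 + 12) / 2 = 11.5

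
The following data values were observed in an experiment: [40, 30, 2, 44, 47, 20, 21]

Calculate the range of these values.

45

Step 1: Identify the maximum value: max = 47
Step 2: Identify the minimum value: min = 2
Step 3: Range = max - min = 47 - 2 = 45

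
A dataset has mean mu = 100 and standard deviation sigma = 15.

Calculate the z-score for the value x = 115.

1

Step 1: Recall the z-score formula: z = (x - mu) / sigma
Step 2: Substitute values: z = (115 - 100) / 15
Step 3: z = 15 / 15 = 1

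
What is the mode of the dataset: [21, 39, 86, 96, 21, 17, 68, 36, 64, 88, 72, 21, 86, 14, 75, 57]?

21

Step 1: Count the frequency of each value:
  14: appears 1 time(s)
  17: appears 1 time(s)
  21: appears 3 time(s)
  36: appears 1 time(s)
  39: appears 1 time(s)
  57: appears 1 time(s)
  64: appears 1 time(s)
  68: appears 1 time(s)
  72: appears 1 time(s)
  75: appears 1 time(s)
  86: appears 2 time(s)
  88: appears 1 time(s)
  96: appears 1 time(s)
Step 2: The value 21 appears most frequently (3 times).
Step 3: Mode = 21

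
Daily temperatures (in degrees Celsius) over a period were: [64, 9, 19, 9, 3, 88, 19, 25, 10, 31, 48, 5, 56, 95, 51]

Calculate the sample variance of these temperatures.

902.981

Step 1: Compute the mean: (64 + 9 + 19 + 9 + 3 + 88 + 19 + 25 + 10 + 31 + 48 + 5 + 56 + 95 + 51) / 15 = 35.4667
Step 2: Compute squared deviations from the mean:
  (64 - 35.4667)^2 = 814.1511
  (9 - 35.4667)^2 = 700.4844
  (19 - 35.4667)^2 = 271.1511
  (9 - 35.4667)^2 = 700.4844
  (3 - 35.4667)^2 = 1054.0844
  (88 - 35.4667)^2 = 2759.7511
  (19 - 35.4667)^2 = 271.1511
  (25 - 35.4667)^2 = 109.5511
  (10 - 35.4667)^2 = 648.5511
  (31 - 35.4667)^2 = 19.9511
  (48 - 35.4667)^2 = 157.0844
  (5 - 35.4667)^2 = 928.2178
  (56 - 35.4667)^2 = 421.6178
  (95 - 35.4667)^2 = 3544.2178
  (51 - 35.4667)^2 = 241.2844
Step 3: Sum of squared deviations = 12641.7333
Step 4: Sample variance = 12641.7333 / 14 = 902.981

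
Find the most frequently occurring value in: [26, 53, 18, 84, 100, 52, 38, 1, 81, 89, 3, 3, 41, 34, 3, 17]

3

Step 1: Count the frequency of each value:
  1: appears 1 time(s)
  3: appears 3 time(s)
  17: appears 1 time(s)
  18: appears 1 time(s)
  26: appears 1 time(s)
  34: appears 1 time(s)
  38: appears 1 time(s)
  41: appears 1 time(s)
  52: appears 1 time(s)
  53: appears 1 time(s)
  81: appears 1 time(s)
  84: appears 1 time(s)
  89: appears 1 time(s)
  100: appears 1 time(s)
Step 2: The value 3 appears most frequently (3 times).
Step 3: Mode = 3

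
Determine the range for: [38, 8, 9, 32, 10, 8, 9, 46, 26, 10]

38

Step 1: Identify the maximum value: max = 46
Step 2: Identify the minimum value: min = 8
Step 3: Range = max - min = 46 - 8 = 38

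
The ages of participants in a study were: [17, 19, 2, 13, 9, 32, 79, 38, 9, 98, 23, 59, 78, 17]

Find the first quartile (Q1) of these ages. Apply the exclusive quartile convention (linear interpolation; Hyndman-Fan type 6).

12

Step 1: Sort the data: [2, 9, 9, 13, 17, 17, 19, 23, 32, 38, 59, 78, 79, 98]
Step 2: n = 14
Step 3: Using the exclusive quartile method:
  Q1 = 12
  Q2 (median) = 21
  Q3 = 63.75
  IQR = Q3 - Q1 = 63.75 - 12 = 51.75
Step 4: Q1 = 12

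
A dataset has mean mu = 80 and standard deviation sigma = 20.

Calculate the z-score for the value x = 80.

0

Step 1: Recall the z-score formula: z = (x - mu) / sigma
Step 2: Substitute values: z = (80 - 80) / 20
Step 3: z = 0 / 20 = 0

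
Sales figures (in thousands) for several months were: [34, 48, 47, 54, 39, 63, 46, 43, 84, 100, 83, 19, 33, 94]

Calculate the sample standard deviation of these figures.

24.854

Step 1: Compute the mean: 56.2143
Step 2: Sum of squared deviations from the mean: 8030.3571
Step 3: Sample variance = 8030.3571 / 13 = 617.7198
Step 4: Standard deviation = sqrt(617.7198) = 24.854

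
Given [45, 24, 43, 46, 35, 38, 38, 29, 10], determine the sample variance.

134.9444

Step 1: Compute the mean: (45 + 24 + 43 + 46 + 35 + 38 + 38 + 29 + 10) / 9 = 34.2222
Step 2: Compute squared deviations from the mean:
  (45 - 34.2222)^2 = 116.1605
  (24 - 34.2222)^2 = 104.4938
  (43 - 34.2222)^2 = 77.0494
  (46 - 34.2222)^2 = 138.716
  (35 - 34.2222)^2 = 0.6049
  (38 - 34.2222)^2 = 14.2716
  (38 - 34.2222)^2 = 14.2716
  (29 - 34.2222)^2 = 27.2716
  (10 - 34.2222)^2 = 586.716
Step 3: Sum of squared deviations = 1079.5556
Step 4: Sample variance = 1079.5556 / 8 = 134.9444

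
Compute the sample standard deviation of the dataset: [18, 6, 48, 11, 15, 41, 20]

15.7026

Step 1: Compute the mean: 22.7143
Step 2: Sum of squared deviations from the mean: 1479.4286
Step 3: Sample variance = 1479.4286 / 6 = 246.5714
Step 4: Standard deviation = sqrt(246.5714) = 15.7026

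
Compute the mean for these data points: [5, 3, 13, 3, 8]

6.4

Step 1: Sum all values: 5 + 3 + 13 + 3 + 8 = 32
Step 2: Count the number of values: n = 5
Step 3: Mean = sum / n = 32 / 5 = 6.4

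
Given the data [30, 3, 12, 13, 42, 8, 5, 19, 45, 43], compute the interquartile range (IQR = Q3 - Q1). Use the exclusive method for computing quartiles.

35

Step 1: Sort the data: [3, 5, 8, 12, 13, 19, 30, 42, 43, 45]
Step 2: n = 10
Step 3: Using the exclusive quartile method:
  Q1 = 7.25
  Q2 (median) = 16
  Q3 = 42.25
  IQR = Q3 - Q1 = 42.25 - 7.25 = 35
Step 4: IQR = 35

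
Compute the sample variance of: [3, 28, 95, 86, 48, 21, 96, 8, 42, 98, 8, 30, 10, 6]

1366.2473

Step 1: Compute the mean: (3 + 28 + 95 + 86 + 48 + 21 + 96 + 8 + 42 + 98 + 8 + 30 + 10 + 6) / 14 = 41.3571
Step 2: Compute squared deviations from the mean:
  (3 - 41.3571)^2 = 1471.2704
  (28 - 41.3571)^2 = 178.4133
  (95 - 41.3571)^2 = 2877.5561
  (86 - 41.3571)^2 = 1992.9847
  (48 - 41.3571)^2 = 44.1276
  (21 - 41.3571)^2 = 414.4133
  (96 - 41.3571)^2 = 2985.8418
  (8 - 41.3571)^2 = 1112.699
  (42 - 41.3571)^2 = 0.4133
  (98 - 41.3571)^2 = 3208.4133
  (8 - 41.3571)^2 = 1112.699
  (30 - 41.3571)^2 = 128.9847
  (10 - 41.3571)^2 = 983.2704
  (6 - 41.3571)^2 = 1250.1276
Step 3: Sum of squared deviations = 17761.2143
Step 4: Sample variance = 17761.2143 / 13 = 1366.2473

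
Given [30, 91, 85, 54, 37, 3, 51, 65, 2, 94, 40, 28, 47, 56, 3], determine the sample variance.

909.3524

Step 1: Compute the mean: (30 + 91 + 85 + 54 + 37 + 3 + 51 + 65 + 2 + 94 + 40 + 28 + 47 + 56 + 3) / 15 = 45.7333
Step 2: Compute squared deviations from the mean:
  (30 - 45.7333)^2 = 247.5378
  (91 - 45.7333)^2 = 2049.0711
  (85 - 45.7333)^2 = 1541.8711
  (54 - 45.7333)^2 = 68.3378
  (37 - 45.7333)^2 = 76.2711
  (3 - 45.7333)^2 = 1826.1378
  (51 - 45.7333)^2 = 27.7378
  (65 - 45.7333)^2 = 371.2044
  (2 - 45.7333)^2 = 1912.6044
  (94 - 45.7333)^2 = 2329.6711
  (40 - 45.7333)^2 = 32.8711
  (28 - 45.7333)^2 = 314.4711
  (47 - 45.7333)^2 = 1.6044
  (56 - 45.7333)^2 = 105.4044
  (3 - 45.7333)^2 = 1826.1378
Step 3: Sum of squared deviations = 12730.9333
Step 4: Sample variance = 12730.9333 / 14 = 909.3524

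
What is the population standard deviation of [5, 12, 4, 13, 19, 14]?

5.2095

Step 1: Compute the mean: 11.1667
Step 2: Sum of squared deviations from the mean: 162.8333
Step 3: Population variance = 162.8333 / 6 = 27.1389
Step 4: Standard deviation = sqrt(27.1389) = 5.2095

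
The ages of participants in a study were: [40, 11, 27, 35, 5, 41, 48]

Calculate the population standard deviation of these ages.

14.9462

Step 1: Compute the mean: 29.5714
Step 2: Sum of squared deviations from the mean: 1563.7143
Step 3: Population variance = 1563.7143 / 7 = 223.3878
Step 4: Standard deviation = sqrt(223.3878) = 14.9462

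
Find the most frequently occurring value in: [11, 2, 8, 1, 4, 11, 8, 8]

8

Step 1: Count the frequency of each value:
  1: appears 1 time(s)
  2: appears 1 time(s)
  4: appears 1 time(s)
  8: appears 3 time(s)
  11: appears 2 time(s)
Step 2: The value 8 appears most frequently (3 times).
Step 3: Mode = 8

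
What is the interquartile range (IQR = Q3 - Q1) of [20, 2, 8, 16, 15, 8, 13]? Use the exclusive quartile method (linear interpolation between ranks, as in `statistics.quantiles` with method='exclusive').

8

Step 1: Sort the data: [2, 8, 8, 13, 15, 16, 20]
Step 2: n = 7
Step 3: Using the exclusive quartile method:
  Q1 = 8
  Q2 (median) = 13
  Q3 = 16
  IQR = Q3 - Q1 = 16 - 8 = 8
Step 4: IQR = 8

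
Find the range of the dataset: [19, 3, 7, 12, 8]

16

Step 1: Identify the maximum value: max = 19
Step 2: Identify the minimum value: min = 3
Step 3: Range = max - min = 19 - 3 = 16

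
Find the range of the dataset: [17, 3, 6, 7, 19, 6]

16

Step 1: Identify the maximum value: max = 19
Step 2: Identify the minimum value: min = 3
Step 3: Range = max - min = 19 - 3 = 16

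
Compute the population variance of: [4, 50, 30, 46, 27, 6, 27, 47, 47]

275.8025

Step 1: Compute the mean: (4 + 50 + 30 + 46 + 27 + 6 + 27 + 47 + 47) / 9 = 31.5556
Step 2: Compute squared deviations from the mean:
  (4 - 31.5556)^2 = 759.3086
  (50 - 31.5556)^2 = 340.1975
  (30 - 31.5556)^2 = 2.4198
  (46 - 31.5556)^2 = 208.642
  (27 - 31.5556)^2 = 20.7531
  (6 - 31.5556)^2 = 653.0864
  (27 - 31.5556)^2 = 20.7531
  (47 - 31.5556)^2 = 238.5309
  (47 - 31.5556)^2 = 238.5309
Step 3: Sum of squared deviations = 2482.2222
Step 4: Population variance = 2482.2222 / 9 = 275.8025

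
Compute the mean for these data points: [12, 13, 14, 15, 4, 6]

10.6667

Step 1: Sum all values: 12 + 13 + 14 + 15 + 4 + 6 = 64
Step 2: Count the number of values: n = 6
Step 3: Mean = sum / n = 64 / 6 = 10.6667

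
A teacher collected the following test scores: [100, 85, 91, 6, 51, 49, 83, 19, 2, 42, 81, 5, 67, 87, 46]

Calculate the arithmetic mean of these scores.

54.2667

Step 1: Sum all values: 100 + 85 + 91 + 6 + 51 + 49 + 83 + 19 + 2 + 42 + 81 + 5 + 67 + 87 + 46 = 814
Step 2: Count the number of values: n = 15
Step 3: Mean = sum / n = 814 / 15 = 54.2667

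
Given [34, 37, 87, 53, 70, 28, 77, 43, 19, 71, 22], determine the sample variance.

564.3636

Step 1: Compute the mean: (34 + 37 + 87 + 53 + 70 + 28 + 77 + 43 + 19 + 71 + 22) / 11 = 49.1818
Step 2: Compute squared deviations from the mean:
  (34 - 49.1818)^2 = 230.4876
  (37 - 49.1818)^2 = 148.3967
  (87 - 49.1818)^2 = 1430.2149
  (53 - 49.1818)^2 = 14.5785
  (70 - 49.1818)^2 = 433.3967
  (28 - 49.1818)^2 = 448.6694
  (77 - 49.1818)^2 = 773.8512
  (43 - 49.1818)^2 = 38.2149
  (19 - 49.1818)^2 = 910.9421
  (71 - 49.1818)^2 = 476.0331
  (22 - 49.1818)^2 = 738.8512
Step 3: Sum of squared deviations = 5643.6364
Step 4: Sample variance = 5643.6364 / 10 = 564.3636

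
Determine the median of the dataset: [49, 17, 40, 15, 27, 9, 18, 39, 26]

26

Step 1: Sort the data in ascending order: [9, 15, 17, 18, 26, 27, 39, 40, 49]
Step 2: The number of values is n = 9.
Step 3: Since n is odd, the median is the middle value at position 5: 26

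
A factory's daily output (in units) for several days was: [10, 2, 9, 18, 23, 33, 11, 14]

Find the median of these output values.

12.5

Step 1: Sort the data in ascending order: [2, 9, 10, 11, 14, 18, 23, 33]
Step 2: The number of values is n = 8.
Step 3: Since n is even, the median is the average of positions 4 and 5:
  Median = (11 + 14) / 2 = 12.5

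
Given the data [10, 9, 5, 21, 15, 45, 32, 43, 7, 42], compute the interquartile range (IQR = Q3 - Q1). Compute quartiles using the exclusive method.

33.75

Step 1: Sort the data: [5, 7, 9, 10, 15, 21, 32, 42, 43, 45]
Step 2: n = 10
Step 3: Using the exclusive quartile method:
  Q1 = 8.5
  Q2 (median) = 18
  Q3 = 42.25
  IQR = Q3 - Q1 = 42.25 - 8.5 = 33.75
Step 4: IQR = 33.75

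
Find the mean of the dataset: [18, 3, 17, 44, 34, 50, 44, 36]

30.75

Step 1: Sum all values: 18 + 3 + 17 + 44 + 34 + 50 + 44 + 36 = 246
Step 2: Count the number of values: n = 8
Step 3: Mean = sum / n = 246 / 8 = 30.75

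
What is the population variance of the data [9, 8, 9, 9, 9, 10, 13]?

2.2449

Step 1: Compute the mean: (9 + 8 + 9 + 9 + 9 + 10 + 13) / 7 = 9.5714
Step 2: Compute squared deviations from the mean:
  (9 - 9.5714)^2 = 0.3265
  (8 - 9.5714)^2 = 2.4694
  (9 - 9.5714)^2 = 0.3265
  (9 - 9.5714)^2 = 0.3265
  (9 - 9.5714)^2 = 0.3265
  (10 - 9.5714)^2 = 0.1837
  (13 - 9.5714)^2 = 11.7551
Step 3: Sum of squared deviations = 15.7143
Step 4: Population variance = 15.7143 / 7 = 2.2449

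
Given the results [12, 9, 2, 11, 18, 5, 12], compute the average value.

9.8571

Step 1: Sum all values: 12 + 9 + 2 + 11 + 18 + 5 + 12 = 69
Step 2: Count the number of values: n = 7
Step 3: Mean = sum / n = 69 / 7 = 9.8571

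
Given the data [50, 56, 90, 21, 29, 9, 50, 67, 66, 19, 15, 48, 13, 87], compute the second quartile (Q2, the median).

49

Step 1: Sort the data: [9, 13, 15, 19, 21, 29, 48, 50, 50, 56, 66, 67, 87, 90]
Step 2: n = 14
Step 3: Q2 is the median. Since n is even, it is the average of the values at positions 7 and 8:
  Q2 = (48 + 50) / 2 = 49
Step 4: Q2 = 49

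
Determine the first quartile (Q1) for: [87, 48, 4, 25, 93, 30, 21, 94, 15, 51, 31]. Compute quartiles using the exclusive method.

21

Step 1: Sort the data: [4, 15, 21, 25, 30, 31, 48, 51, 87, 93, 94]
Step 2: n = 11
Step 3: Using the exclusive quartile method:
  Q1 = 21
  Q2 (median) = 31
  Q3 = 87
  IQR = Q3 - Q1 = 87 - 21 = 66
Step 4: Q1 = 21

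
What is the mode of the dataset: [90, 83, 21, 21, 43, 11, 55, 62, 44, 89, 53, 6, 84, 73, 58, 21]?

21

Step 1: Count the frequency of each value:
  6: appears 1 time(s)
  11: appears 1 time(s)
  21: appears 3 time(s)
  43: appears 1 time(s)
  44: appears 1 time(s)
  53: appears 1 time(s)
  55: appears 1 time(s)
  58: appears 1 time(s)
  62: appears 1 time(s)
  73: appears 1 time(s)
  83: appears 1 time(s)
  84: appears 1 time(s)
  89: appears 1 time(s)
  90: appears 1 time(s)
Step 2: The value 21 appears most frequently (3 times).
Step 3: Mode = 21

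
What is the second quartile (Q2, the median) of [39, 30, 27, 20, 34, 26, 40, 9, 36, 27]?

28.5

Step 1: Sort the data: [9, 20, 26, 27, 27, 30, 34, 36, 39, 40]
Step 2: n = 10
Step 3: Q2 is the median. Since n is even, it is the average of the values at positions 5 and 6:
  Q2 = (27 + 30) / 2 = 28.5
Step 4: Q2 = 28.5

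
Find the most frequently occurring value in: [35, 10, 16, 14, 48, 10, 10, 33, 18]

10

Step 1: Count the frequency of each value:
  10: appears 3 time(s)
  14: appears 1 time(s)
  16: appears 1 time(s)
  18: appears 1 time(s)
  33: appears 1 time(s)
  35: appears 1 time(s)
  48: appears 1 time(s)
Step 2: The value 10 appears most frequently (3 times).
Step 3: Mode = 10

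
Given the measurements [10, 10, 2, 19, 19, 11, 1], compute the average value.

10.2857

Step 1: Sum all values: 10 + 10 + 2 + 19 + 19 + 11 + 1 = 72
Step 2: Count the number of values: n = 7
Step 3: Mean = sum / n = 72 / 7 = 10.2857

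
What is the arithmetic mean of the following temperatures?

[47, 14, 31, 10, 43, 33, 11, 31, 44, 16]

28

Step 1: Sum all values: 47 + 14 + 31 + 10 + 43 + 33 + 11 + 31 + 44 + 16 = 280
Step 2: Count the number of values: n = 10
Step 3: Mean = sum / n = 280 / 10 = 28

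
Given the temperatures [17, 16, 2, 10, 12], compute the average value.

11.4

Step 1: Sum all values: 17 + 16 + 2 + 10 + 12 = 57
Step 2: Count the number of values: n = 5
Step 3: Mean = sum / n = 57 / 5 = 11.4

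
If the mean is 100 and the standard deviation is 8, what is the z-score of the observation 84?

-2

Step 1: Recall the z-score formula: z = (x - mu) / sigma
Step 2: Substitute values: z = (84 - 100) / 8
Step 3: z = -16 / 8 = -2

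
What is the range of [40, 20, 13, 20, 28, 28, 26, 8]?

32

Step 1: Identify the maximum value: max = 40
Step 2: Identify the minimum value: min = 8
Step 3: Range = max - min = 40 - 8 = 32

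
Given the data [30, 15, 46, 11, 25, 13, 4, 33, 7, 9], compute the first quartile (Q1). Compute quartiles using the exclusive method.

8.5

Step 1: Sort the data: [4, 7, 9, 11, 13, 15, 25, 30, 33, 46]
Step 2: n = 10
Step 3: Using the exclusive quartile method:
  Q1 = 8.5
  Q2 (median) = 14
  Q3 = 30.75
  IQR = Q3 - Q1 = 30.75 - 8.5 = 22.25
Step 4: Q1 = 8.5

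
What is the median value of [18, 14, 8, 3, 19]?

14

Step 1: Sort the data in ascending order: [3, 8, 14, 18, 19]
Step 2: The number of values is n = 5.
Step 3: Since n is odd, the median is the middle value at position 3: 14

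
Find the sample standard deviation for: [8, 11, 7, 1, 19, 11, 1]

6.2906

Step 1: Compute the mean: 8.2857
Step 2: Sum of squared deviations from the mean: 237.4286
Step 3: Sample variance = 237.4286 / 6 = 39.5714
Step 4: Standard deviation = sqrt(39.5714) = 6.2906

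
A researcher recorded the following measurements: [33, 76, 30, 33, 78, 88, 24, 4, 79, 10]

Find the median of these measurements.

33

Step 1: Sort the data in ascending order: [4, 10, 24, 30, 33, 33, 76, 78, 79, 88]
Step 2: The number of values is n = 10.
Step 3: Since n is even, the median is the average of positions 5 and 6:
  Median = (33 + 33) / 2 = 33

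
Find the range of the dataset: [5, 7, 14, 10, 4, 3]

11

Step 1: Identify the maximum value: max = 14
Step 2: Identify the minimum value: min = 3
Step 3: Range = max - min = 14 - 3 = 11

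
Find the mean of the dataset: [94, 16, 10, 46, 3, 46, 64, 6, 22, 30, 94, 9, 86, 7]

38.0714

Step 1: Sum all values: 94 + 16 + 10 + 46 + 3 + 46 + 64 + 6 + 22 + 30 + 94 + 9 + 86 + 7 = 533
Step 2: Count the number of values: n = 14
Step 3: Mean = sum / n = 533 / 14 = 38.0714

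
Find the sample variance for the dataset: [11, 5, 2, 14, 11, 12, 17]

26.5714

Step 1: Compute the mean: (11 + 5 + 2 + 14 + 11 + 12 + 17) / 7 = 10.2857
Step 2: Compute squared deviations from the mean:
  (11 - 10.2857)^2 = 0.5102
  (5 - 10.2857)^2 = 27.9388
  (2 - 10.2857)^2 = 68.6531
  (14 - 10.2857)^2 = 13.7959
  (11 - 10.2857)^2 = 0.5102
  (12 - 10.2857)^2 = 2.9388
  (17 - 10.2857)^2 = 45.0816
Step 3: Sum of squared deviations = 159.4286
Step 4: Sample variance = 159.4286 / 6 = 26.5714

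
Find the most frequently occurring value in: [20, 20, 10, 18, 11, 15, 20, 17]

20

Step 1: Count the frequency of each value:
  10: appears 1 time(s)
  11: appears 1 time(s)
  15: appears 1 time(s)
  17: appears 1 time(s)
  18: appears 1 time(s)
  20: appears 3 time(s)
Step 2: The value 20 appears most frequently (3 times).
Step 3: Mode = 20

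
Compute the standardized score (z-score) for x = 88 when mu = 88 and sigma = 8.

0

Step 1: Recall the z-score formula: z = (x - mu) / sigma
Step 2: Substitute values: z = (88 - 88) / 8
Step 3: z = 0 / 8 = 0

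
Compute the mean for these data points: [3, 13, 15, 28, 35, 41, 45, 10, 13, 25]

22.8

Step 1: Sum all values: 3 + 13 + 15 + 28 + 35 + 41 + 45 + 10 + 13 + 25 = 228
Step 2: Count the number of values: n = 10
Step 3: Mean = sum / n = 228 / 10 = 22.8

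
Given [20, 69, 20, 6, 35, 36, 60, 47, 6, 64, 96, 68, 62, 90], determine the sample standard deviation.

28.9715

Step 1: Compute the mean: 48.5
Step 2: Sum of squared deviations from the mean: 10911.5
Step 3: Sample variance = 10911.5 / 13 = 839.3462
Step 4: Standard deviation = sqrt(839.3462) = 28.9715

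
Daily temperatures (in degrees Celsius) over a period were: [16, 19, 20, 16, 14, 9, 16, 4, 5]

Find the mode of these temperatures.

16

Step 1: Count the frequency of each value:
  4: appears 1 time(s)
  5: appears 1 time(s)
  9: appears 1 time(s)
  14: appears 1 time(s)
  16: appears 3 time(s)
  19: appears 1 time(s)
  20: appears 1 time(s)
Step 2: The value 16 appears most frequently (3 times).
Step 3: Mode = 16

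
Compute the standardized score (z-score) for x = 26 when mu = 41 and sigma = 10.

-1.5

Step 1: Recall the z-score formula: z = (x - mu) / sigma
Step 2: Substitute values: z = (26 - 41) / 10
Step 3: z = -15 / 10 = -1.5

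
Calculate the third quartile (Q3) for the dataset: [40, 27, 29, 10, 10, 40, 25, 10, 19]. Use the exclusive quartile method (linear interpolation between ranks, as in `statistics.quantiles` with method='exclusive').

34.5

Step 1: Sort the data: [10, 10, 10, 19, 25, 27, 29, 40, 40]
Step 2: n = 9
Step 3: Using the exclusive quartile method:
  Q1 = 10
  Q2 (median) = 25
  Q3 = 34.5
  IQR = Q3 - Q1 = 34.5 - 10 = 24.5
Step 4: Q3 = 34.5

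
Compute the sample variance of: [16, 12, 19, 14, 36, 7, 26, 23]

82.9821

Step 1: Compute the mean: (16 + 12 + 19 + 14 + 36 + 7 + 26 + 23) / 8 = 19.125
Step 2: Compute squared deviations from the mean:
  (16 - 19.125)^2 = 9.7656
  (12 - 19.125)^2 = 50.7656
  (19 - 19.125)^2 = 0.0156
  (14 - 19.125)^2 = 26.2656
  (36 - 19.125)^2 = 284.7656
  (7 - 19.125)^2 = 147.0156
  (26 - 19.125)^2 = 47.2656
  (23 - 19.125)^2 = 15.0156
Step 3: Sum of squared deviations = 580.875
Step 4: Sample variance = 580.875 / 7 = 82.9821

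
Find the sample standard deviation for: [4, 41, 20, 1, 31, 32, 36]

15.7571

Step 1: Compute the mean: 23.5714
Step 2: Sum of squared deviations from the mean: 1489.7143
Step 3: Sample variance = 1489.7143 / 6 = 248.2857
Step 4: Standard deviation = sqrt(248.2857) = 15.7571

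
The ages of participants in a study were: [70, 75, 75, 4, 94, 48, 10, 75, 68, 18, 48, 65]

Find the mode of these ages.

75

Step 1: Count the frequency of each value:
  4: appears 1 time(s)
  10: appears 1 time(s)
  18: appears 1 time(s)
  48: appears 2 time(s)
  65: appears 1 time(s)
  68: appears 1 time(s)
  70: appears 1 time(s)
  75: appears 3 time(s)
  94: appears 1 time(s)
Step 2: The value 75 appears most frequently (3 times).
Step 3: Mode = 75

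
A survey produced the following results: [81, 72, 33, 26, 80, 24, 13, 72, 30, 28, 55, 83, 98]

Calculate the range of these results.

85

Step 1: Identify the maximum value: max = 98
Step 2: Identify the minimum value: min = 13
Step 3: Range = max - min = 98 - 13 = 85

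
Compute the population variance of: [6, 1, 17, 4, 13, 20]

48.4722

Step 1: Compute the mean: (6 + 1 + 17 + 4 + 13 + 20) / 6 = 10.1667
Step 2: Compute squared deviations from the mean:
  (6 - 10.1667)^2 = 17.3611
  (1 - 10.1667)^2 = 84.0278
  (17 - 10.1667)^2 = 46.6944
  (4 - 10.1667)^2 = 38.0278
  (13 - 10.1667)^2 = 8.0278
  (20 - 10.1667)^2 = 96.6944
Step 3: Sum of squared deviations = 290.8333
Step 4: Population variance = 290.8333 / 6 = 48.4722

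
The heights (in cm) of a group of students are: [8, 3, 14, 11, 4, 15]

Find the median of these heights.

9.5

Step 1: Sort the data in ascending order: [3, 4, 8, 11, 14, 15]
Step 2: The number of values is n = 6.
Step 3: Since n is even, the median is the average of positions 3 and 4:
  Median = (8 + 11) / 2 = 9.5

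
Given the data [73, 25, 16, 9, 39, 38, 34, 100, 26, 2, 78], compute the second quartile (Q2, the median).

34

Step 1: Sort the data: [2, 9, 16, 25, 26, 34, 38, 39, 73, 78, 100]
Step 2: n = 11
Step 3: Q2 is the median. Since n is odd, it is the middle value at position 6: 34
Step 4: Q2 = 34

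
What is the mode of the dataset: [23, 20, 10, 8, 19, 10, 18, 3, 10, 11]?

10

Step 1: Count the frequency of each value:
  3: appears 1 time(s)
  8: appears 1 time(s)
  10: appears 3 time(s)
  11: appears 1 time(s)
  18: appears 1 time(s)
  19: appears 1 time(s)
  20: appears 1 time(s)
  23: appears 1 time(s)
Step 2: The value 10 appears most frequently (3 times).
Step 3: Mode = 10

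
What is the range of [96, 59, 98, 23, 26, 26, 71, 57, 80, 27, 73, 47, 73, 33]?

75

Step 1: Identify the maximum value: max = 98
Step 2: Identify the minimum value: min = 23
Step 3: Range = max - min = 98 - 23 = 75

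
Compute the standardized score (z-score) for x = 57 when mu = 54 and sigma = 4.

0.75

Step 1: Recall the z-score formula: z = (x - mu) / sigma
Step 2: Substitute values: z = (57 - 54) / 4
Step 3: z = 3 / 4 = 0.75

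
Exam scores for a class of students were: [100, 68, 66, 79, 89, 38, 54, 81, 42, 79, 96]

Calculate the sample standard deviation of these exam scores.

20.6398

Step 1: Compute the mean: 72
Step 2: Sum of squared deviations from the mean: 4260
Step 3: Sample variance = 4260 / 10 = 426
Step 4: Standard deviation = sqrt(426) = 20.6398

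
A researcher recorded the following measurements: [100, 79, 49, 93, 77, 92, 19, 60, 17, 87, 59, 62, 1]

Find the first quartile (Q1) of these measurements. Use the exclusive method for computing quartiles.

34

Step 1: Sort the data: [1, 17, 19, 49, 59, 60, 62, 77, 79, 87, 92, 93, 100]
Step 2: n = 13
Step 3: Using the exclusive quartile method:
  Q1 = 34
  Q2 (median) = 62
  Q3 = 89.5
  IQR = Q3 - Q1 = 89.5 - 34 = 55.5
Step 4: Q1 = 34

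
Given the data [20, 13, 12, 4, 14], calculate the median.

13

Step 1: Sort the data in ascending order: [4, 12, 13, 14, 20]
Step 2: The number of values is n = 5.
Step 3: Since n is odd, the median is the middle value at position 3: 13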